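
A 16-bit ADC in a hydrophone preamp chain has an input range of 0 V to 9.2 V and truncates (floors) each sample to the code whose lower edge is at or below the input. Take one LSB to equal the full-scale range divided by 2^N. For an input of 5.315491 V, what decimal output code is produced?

Full-scale range = 9.2 V. LSB = 9.2 V / 2^16 ≈ 140.4 µV.
V_in − V_min = 5.315491 − (0) = 5.315491 V.
Divide by LSB: 5.315491 × 65536/9.2 = 37864.7846.
Truncating gives code 37864.

37864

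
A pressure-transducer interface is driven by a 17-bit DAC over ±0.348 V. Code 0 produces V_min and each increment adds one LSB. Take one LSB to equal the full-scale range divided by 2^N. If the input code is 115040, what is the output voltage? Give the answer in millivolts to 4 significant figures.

Range = 0.348 − (-0.348) = 0.696 V. LSB = 0.696 V / 2^17.
V_out = -0.348 + 115040 × (0.696/131072) V
      = -0.348 + 0.610869 = 0.262869 V.

262.9 mV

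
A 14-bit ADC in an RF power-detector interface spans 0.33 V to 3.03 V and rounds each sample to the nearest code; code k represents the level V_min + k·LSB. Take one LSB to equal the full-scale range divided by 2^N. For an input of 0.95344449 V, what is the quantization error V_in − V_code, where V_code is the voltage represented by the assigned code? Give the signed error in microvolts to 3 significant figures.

Range = 3.03 − (0.33) = 2.7 V. LSB = 2.7 V / 2^14 ≈ 164.8 µV.
(0.95344449 − (0.33)) / LSB = 0.62344449 × 16384/2.7 = 3783.1535. Nearest integer: k = 3783.
V_code = 0.33 + (3783/16384) × 2.7 = 0.95341918945 V.
e = 0.95344449 − (0.95341918945) = +25.3 µV.

+25.3 µV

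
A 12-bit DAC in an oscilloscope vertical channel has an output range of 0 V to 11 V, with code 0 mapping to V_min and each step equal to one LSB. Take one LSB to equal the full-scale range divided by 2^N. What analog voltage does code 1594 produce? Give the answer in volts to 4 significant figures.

4.281 V

Span = 11 V. LSB = 11 V / 2^12.
V_out = 0 + 1594 × (11/4096) V
      = 0 + 4.28076 = 4.28076 V.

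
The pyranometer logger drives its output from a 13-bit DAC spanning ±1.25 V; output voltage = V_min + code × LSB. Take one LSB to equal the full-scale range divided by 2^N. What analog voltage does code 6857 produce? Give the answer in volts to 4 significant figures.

The full-scale span is 1.25 − (-1.25) = 2.5 V. LSB = 2.5 V / 2^13.
Output = V_min + (6857/8192) × range = -1.25 + 0.837036 × 2.5 V
      = -1.25 V + 2.09259 V = 0.842590 V.

0.8426 V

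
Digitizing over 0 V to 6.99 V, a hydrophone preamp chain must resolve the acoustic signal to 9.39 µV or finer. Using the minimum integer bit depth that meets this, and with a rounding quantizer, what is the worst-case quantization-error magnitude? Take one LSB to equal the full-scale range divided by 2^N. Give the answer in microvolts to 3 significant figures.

3.33 µV

Span = 6.99 V.
Required number of levels: 6.99/9.39 µV = 744410; smallest N with 2^N ≥ that is 20.
LSB = 6.99 V / 2^20 = 6.6662 µV.
Max error for round-to-nearest is LSB/2 = 3.33 µV.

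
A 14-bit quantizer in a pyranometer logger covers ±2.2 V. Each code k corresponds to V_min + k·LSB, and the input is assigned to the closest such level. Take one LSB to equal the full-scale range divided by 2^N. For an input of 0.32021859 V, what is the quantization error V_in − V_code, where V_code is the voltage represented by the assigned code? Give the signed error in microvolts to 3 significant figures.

Full-scale range = 2.2 V − (-2.2 V) = 4.4 V. LSB = 4.4 V / 2^14 ≈ 268.6 µV.
(0.32021859 − (-2.2)) / LSB = 2.52021859 × 16384/4.4 = 9384.3776. Nearest integer: k = 9384.
Reconstructed level: -2.2 + 9384 × 4.4/16384 V = 0.32011718750 V.
e = 0.32021859 − (0.32011718750) = +101 µV.

+101 µV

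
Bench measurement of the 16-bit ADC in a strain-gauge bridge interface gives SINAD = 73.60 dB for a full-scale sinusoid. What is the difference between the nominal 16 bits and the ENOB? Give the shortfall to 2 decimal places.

4.07 bits

N_eff = (73.60 − 1.76)/6.02 = 11.9336 bits.
Lost resolution: 16 − 11.9336 = 4.0664 bits.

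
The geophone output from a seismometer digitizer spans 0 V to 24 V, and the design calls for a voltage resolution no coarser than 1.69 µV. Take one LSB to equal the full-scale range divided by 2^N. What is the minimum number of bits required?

V_FS = 24 V.
Need 2^N ≥ 24 V / 1.69 µV = 1.420e7 → N_min = 24.

24 bits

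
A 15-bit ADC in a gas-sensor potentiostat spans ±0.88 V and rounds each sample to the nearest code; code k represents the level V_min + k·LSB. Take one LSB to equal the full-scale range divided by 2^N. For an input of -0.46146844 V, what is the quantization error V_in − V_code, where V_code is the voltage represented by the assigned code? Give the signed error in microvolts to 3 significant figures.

+15.9 µV

Span: 0.88 V − (-0.88 V) = 1.76 V. LSB = 1.76 V / 2^15 ≈ 53.71 µV.
Position in LSBs: (-0.46146844 − (-0.88)) × 32768/1.76 = 7792.2967; rounding gives k = 7792.
V_code = -0.88 + (7792/32768) × 1.76 = -0.46148437500 V.
V_in − V_code = -0.46146844 − (-0.46148437500) = +15.9 µV.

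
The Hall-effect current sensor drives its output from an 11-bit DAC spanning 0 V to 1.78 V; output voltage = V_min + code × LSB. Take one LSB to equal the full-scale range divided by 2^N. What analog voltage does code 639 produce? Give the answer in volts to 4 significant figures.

Range is 1.78 V. LSB = 1.78 V / 2^11.
V_out = 0 + 639 × (1.78/2048) V
      = 0 V + 0.555381 V = 0.555381 V.

0.5554 V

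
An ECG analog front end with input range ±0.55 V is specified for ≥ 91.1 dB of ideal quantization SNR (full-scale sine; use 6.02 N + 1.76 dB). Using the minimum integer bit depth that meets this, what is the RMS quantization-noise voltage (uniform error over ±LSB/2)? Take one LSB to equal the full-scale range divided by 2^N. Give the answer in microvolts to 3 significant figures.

The full-scale span is 0.55 − (-0.55) = 1.1 V.
6.02 N + 1.76 ≥ 91.1 gives N ≥ 14.841, so the minimum integer is 15.
LSB = 1.1 V ÷ 2^15 = 1.1/32768 V = 33.569 µV.
V_rms = LSB/√12 = 9.69 µV.

9.69 µV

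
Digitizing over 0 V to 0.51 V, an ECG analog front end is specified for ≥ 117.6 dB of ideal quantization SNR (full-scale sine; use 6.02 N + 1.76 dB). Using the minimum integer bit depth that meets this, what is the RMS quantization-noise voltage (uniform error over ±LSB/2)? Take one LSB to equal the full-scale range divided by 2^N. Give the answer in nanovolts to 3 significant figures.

140 nV

Span = 0.51 V.
Required N = ⌈(117.6 − 1.76)/6.02⌉ = ⌈19.243⌉ = 20.
Step size = 0.51/1048576 V = 486.37 nV.
σ_q = LSB/√12 = 486.37 nV/3.4641 = 140 nV.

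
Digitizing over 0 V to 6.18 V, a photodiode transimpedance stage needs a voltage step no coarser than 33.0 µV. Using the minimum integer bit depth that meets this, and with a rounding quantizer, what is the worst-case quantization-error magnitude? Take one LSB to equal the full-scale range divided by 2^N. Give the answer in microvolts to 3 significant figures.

V_FS = 6.18 V.
Required number of levels: 6.18/33.0 µV = 187270; smallest N with 2^N ≥ that is 18.
One LSB is 6.18 V / 262144 = 23.575 µV.
Half an LSB is 11.8 µV.

11.8 µV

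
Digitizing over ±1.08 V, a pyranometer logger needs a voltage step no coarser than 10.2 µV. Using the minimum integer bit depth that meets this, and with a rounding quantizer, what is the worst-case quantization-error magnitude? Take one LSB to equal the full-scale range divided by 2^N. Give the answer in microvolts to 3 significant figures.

Full-scale range = 1.08 V − (-1.08 V) = 2.16 V.
2.16 V / 10.2 µV = 211800. Since 2^17 = 131072 and 2^18 = 262144, N = 18.
Step size = 2.16/262144 V = 8.2397 µV.
Max error for round-to-nearest is LSB/2 = 4.12 µV.

4.12 µV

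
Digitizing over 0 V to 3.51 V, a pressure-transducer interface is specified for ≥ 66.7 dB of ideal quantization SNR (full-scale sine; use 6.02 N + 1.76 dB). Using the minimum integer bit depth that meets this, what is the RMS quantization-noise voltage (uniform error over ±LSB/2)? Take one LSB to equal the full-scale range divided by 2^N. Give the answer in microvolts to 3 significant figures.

495 µV

Span = 3.51 V.
Required N = ⌈(66.7 − 1.76)/6.02⌉ = ⌈10.787⌉ = 11.
LSB = 3.51 V / 2^11 = 1.7139 mV.
σ_q = LSB/√12 = 1.7139 mV/3.4641 = 495 µV.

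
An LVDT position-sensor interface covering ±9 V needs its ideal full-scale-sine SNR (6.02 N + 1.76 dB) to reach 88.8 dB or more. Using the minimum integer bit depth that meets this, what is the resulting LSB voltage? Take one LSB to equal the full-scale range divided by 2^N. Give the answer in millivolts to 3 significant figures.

Span: 9 V − (-9 V) = 18 V.
N ≥ (88.8 − 1.76)/6.02 = 14.458 → N_min = 15.
One LSB is 18 V / 32768 = 0.549 mV.

0.549 mV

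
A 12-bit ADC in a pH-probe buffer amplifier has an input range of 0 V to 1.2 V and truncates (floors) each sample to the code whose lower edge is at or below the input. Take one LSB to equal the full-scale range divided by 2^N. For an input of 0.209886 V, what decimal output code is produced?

716

Range is 1.2 V. LSB = 1.2 V / 2^12 ≈ 293.0 µV.
code = ⌊(V_in − V_min)/LSB⌋ = ⌊(V_in − V_min) × 2^12 / range⌋
     = ⌊(0.209886 − (0)) × 4096 / 1.2⌋ = ⌊0.209886 × 4096/1.2⌋
     = ⌊716.411⌋ = 716.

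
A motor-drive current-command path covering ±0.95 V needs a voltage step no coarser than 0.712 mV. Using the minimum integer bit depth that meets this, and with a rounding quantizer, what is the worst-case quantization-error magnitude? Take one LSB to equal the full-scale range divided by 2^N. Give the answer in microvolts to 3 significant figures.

Span: 0.95 V − (-0.95 V) = 1.9 V.
Need 2^N ≥ 1.9 V / 0.712 mV = 2669 → N_min = 12.
LSB = 1.9 V ÷ 2^12 = 1.9/4096 V = 463.87 µV.
|e|_max = LSB/2 = 232 µV.

232 µV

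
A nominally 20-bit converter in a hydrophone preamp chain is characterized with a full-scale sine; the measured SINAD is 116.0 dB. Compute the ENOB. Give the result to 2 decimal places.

18.98 bits

Inverting SNR = 6.02 N + 1.76: N_eff = (116.0 − 1.76)/6.02 = 18.9767.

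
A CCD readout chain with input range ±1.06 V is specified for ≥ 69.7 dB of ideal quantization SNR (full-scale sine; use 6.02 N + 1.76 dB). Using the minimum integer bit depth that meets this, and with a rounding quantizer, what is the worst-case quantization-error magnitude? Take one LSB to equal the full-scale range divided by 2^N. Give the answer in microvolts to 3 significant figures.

Span: 1.06 V − (-1.06 V) = 2.12 V.
6.02 N + 1.76 ≥ 69.7 gives N ≥ 11.286, so the minimum integer is 12.
LSB = 2.12 V / 2^12 = 0.51758 mV.
Max error for round-to-nearest is LSB/2 = 259 µV.

259 µV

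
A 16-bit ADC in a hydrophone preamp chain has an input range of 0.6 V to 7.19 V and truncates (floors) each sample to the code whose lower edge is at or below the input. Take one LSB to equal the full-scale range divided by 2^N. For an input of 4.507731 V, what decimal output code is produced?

Span: 7.19 V − (0.6 V) = 6.59 V. LSB = 6.59 V / 2^16 ≈ 100.6 µV.
(V_in − V_min) × 2^16/range = (4.507731 − (0.6)) × 65536/6.59 = 38861.466.
Floor → code = 38861.

38861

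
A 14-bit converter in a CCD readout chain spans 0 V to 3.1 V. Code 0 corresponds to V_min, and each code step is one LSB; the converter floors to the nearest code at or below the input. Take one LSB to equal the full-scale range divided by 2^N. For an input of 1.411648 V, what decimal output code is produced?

7460

Span = 3.1 V. LSB = 3.1 V / 2^14 ≈ 189.2 µV.
(V_in − V_min) × 2^14/range = (1.411648 − (0)) × 16384/3.1 = 7460.787.
Floor → code = 7460.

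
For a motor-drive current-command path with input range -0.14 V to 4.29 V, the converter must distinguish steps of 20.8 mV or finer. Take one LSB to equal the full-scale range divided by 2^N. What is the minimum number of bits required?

Span: 4.29 V − (-0.14 V) = 4.43 V.
4.43 V / 20.8 mV = 213.0. Since 2^7 = 128 and 2^8 = 256, N = 8.

8 bits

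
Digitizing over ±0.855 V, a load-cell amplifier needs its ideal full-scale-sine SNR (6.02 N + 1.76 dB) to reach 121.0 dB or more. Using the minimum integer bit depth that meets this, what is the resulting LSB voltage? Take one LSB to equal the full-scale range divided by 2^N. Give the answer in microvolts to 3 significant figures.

1.63 µV

The full-scale span is 0.855 − (-0.855) = 1.71 V.
N ≥ (121.0 − 1.76)/6.02 = 19.807 → N_min = 20.
LSB = 1.71 V / 2^20 = 1.63 µV.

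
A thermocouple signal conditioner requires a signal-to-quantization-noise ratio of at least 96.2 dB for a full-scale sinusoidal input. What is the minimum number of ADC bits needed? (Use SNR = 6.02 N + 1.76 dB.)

Solving 6.02 N ≥ 96.2 − 1.76: N ≥ 15.688. Round up → N = 16.

16 bits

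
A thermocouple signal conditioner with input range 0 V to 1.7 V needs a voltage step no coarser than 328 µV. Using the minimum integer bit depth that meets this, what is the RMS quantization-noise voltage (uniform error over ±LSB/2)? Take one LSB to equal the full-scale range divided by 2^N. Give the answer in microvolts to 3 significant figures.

59.9 µV

V_FS = 1.7 V.
Required number of levels: 1.7/328 µV = 5182.9; smallest N with 2^N ≥ that is 13.
LSB = 1.7 V ÷ 2^13 = 1.7/8192 V = 207.52 µV.
V_rms = LSB/√12 = 59.9 µV.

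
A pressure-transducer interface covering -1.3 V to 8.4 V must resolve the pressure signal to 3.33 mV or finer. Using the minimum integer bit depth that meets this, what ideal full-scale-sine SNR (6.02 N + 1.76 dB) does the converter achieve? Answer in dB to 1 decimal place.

74.0 dB

Full-scale range = 8.4 V − (-1.3 V) = 9.7 V.
Need 2^N ≥ 9.7 V / 3.33 mV = 2913 → N_min = 12.
Ideal SNR at N = 12: 6.02·12 + 1.76 = 74.0 dB.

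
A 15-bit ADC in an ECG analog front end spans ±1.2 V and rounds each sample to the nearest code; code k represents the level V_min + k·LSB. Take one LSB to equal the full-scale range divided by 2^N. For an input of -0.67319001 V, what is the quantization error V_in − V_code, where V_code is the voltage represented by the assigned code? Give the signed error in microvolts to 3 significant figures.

−21.1 µV

Full-scale range = 1.2 V − (-1.2 V) = 2.4 V. LSB = 2.4 V / 2^15 ≈ 73.24 µV.
(V_in − V_min)/LSB = (-0.67319001 − (-1.2)) × 32768/2.4 = 7192.7124 → nearest code k = 7193.
V_code = -1.2 + (7193/32768) × 2.4 = -0.67316894531 V.
Error = V_in − V_code = -0.67319001 − (-0.67316894531) = −21.1 µV.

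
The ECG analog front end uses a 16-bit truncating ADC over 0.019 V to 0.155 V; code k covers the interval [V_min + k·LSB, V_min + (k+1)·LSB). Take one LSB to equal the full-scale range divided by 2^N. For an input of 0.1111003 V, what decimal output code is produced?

Span: 0.155 V − (0.019 V) = 0.136 V. LSB = 0.136 V / 2^16 ≈ 2.075 µV.
code = ⌊(V_in − V_min)/LSB⌋ = ⌊(V_in − V_min) × 2^16 / range⌋
     = ⌊(0.1111003 − (0.019)) × 65536 / 0.136⌋ = ⌊0.0921003 × 65536/0.136⌋
     = ⌊44381.509⌋ = 44381.

44381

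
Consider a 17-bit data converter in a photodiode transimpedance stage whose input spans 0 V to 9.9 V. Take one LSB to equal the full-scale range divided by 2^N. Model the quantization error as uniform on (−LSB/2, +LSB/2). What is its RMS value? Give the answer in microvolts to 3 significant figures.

Span = 9.9 V.
One LSB is 9.9 V / 131072 = 75.531 µV.
σ_q = LSB/√12 = 75.531 µV/3.4641 = 21.8 µV.

21.8 µV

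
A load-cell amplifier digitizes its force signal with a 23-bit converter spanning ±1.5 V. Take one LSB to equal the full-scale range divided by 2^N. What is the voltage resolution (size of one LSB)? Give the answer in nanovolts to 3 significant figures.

The full-scale span is 1.5 − (-1.5) = 3 V.
Number of codes = 2^23 = 8388608.
Step size = 3/8388608 V = 358 nV.

358 nV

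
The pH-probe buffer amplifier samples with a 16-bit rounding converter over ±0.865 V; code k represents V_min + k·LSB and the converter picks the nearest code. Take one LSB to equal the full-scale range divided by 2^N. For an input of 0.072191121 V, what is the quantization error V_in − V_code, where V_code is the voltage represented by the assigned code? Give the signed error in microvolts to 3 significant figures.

−6.60 µV

Full-scale range = 0.865 V − (-0.865 V) = 1.73 V. LSB = 1.73 V / 2^16 ≈ 26.40 µV.
Position in LSBs: (0.072191121 − (-0.865)) × 65536/1.73 = 35502.7499; rounding gives k = 35503.
V_code = -0.865 + (35503/65536) × 1.73 = 0.072197723389 V.
e = 0.072191121 − (0.072197723389) = −6.60 µV.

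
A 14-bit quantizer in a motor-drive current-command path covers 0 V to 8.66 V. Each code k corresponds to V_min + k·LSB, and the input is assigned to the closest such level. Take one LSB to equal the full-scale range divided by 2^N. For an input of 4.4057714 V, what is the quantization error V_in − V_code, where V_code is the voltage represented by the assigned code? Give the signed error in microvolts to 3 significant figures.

V_FS = 8.66 V. LSB = 8.66 V / 2^14 ≈ 0.5286 mV.
(V_in − V_min)/LSB = (4.4057714 − (0)) × 16384/8.66 = 8335.3532 → nearest code k = 8335.
V_code = 0 + (8335/16384) × 8.66 = 4.4055847168 V.
V_in − V_code = 4.4057714 − (4.4055847168) = +187 µV.

+187 µV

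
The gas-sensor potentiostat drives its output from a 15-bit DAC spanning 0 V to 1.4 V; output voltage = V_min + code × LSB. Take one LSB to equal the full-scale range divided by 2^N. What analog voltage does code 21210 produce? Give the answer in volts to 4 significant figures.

V_FS = 1.4 V. LSB = 1.4 V / 2^15.
Output = V_min + (21210/32768) × range = 0 + 0.647278 × 1.4 V
      = 0 V + 0.906189 V = 0.906189 V.

0.9062 V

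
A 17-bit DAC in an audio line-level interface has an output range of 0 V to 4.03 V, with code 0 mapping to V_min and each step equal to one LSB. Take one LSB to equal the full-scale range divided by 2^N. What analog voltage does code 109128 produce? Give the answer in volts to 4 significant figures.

3.355 V

V_FS = 4.03 V. LSB = 4.03 V / 2^17.
Output = V_min + (109128/131072) × range = 0 + 0.832581 × 4.03 V
      = 0 + 3.35530 = 3.35530 V.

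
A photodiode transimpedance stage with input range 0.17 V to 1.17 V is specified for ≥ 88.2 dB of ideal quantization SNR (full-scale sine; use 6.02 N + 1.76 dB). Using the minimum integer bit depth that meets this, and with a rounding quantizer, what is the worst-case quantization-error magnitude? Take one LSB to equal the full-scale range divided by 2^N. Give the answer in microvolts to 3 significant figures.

15.3 µV

The full-scale span is 1.17 − (0.17) = 1 V.
Required N = ⌈(88.2 − 1.76)/6.02⌉ = ⌈14.359⌉ = 15.
LSB = 1 V ÷ 2^15 = 1/32768 V = 30.518 µV.
|e|_max = LSB/2 = 15.3 µV.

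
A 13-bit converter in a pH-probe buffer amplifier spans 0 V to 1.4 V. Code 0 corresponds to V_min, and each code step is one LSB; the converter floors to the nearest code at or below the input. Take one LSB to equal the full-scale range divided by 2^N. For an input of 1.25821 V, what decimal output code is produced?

Range is 1.4 V. LSB = 1.4 V / 2^13 ≈ 170.9 µV.
(V_in − V_min) × 2^13/range = (1.25821 − (0)) × 8192/1.4 = 7362.326.
Floor → code = 7362.

7362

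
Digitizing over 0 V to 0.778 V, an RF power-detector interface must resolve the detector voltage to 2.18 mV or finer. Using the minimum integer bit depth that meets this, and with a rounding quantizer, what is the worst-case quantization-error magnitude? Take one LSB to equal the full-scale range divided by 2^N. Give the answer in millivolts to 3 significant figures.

0.760 mV

Full-scale range = 0.778 V.
Required number of levels: 0.778/2.18 mV = 356.88; smallest N with 2^N ≥ that is 9.
LSB = 0.778 V / 2^9 = 1.5195 mV.
Half an LSB is 0.760 mV.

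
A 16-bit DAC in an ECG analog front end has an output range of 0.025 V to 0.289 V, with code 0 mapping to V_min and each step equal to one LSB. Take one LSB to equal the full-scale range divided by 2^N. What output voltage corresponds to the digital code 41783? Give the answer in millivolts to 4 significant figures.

193.3 mV

The full-scale span is 0.289 − (0.025) = 0.264 V. LSB = 0.264 V / 2^16.
Output = V_min + (41783/65536) × range = 0.025 + 0.637558 × 0.264 V
      = 0.025 + 0.168315 = 0.193315 V.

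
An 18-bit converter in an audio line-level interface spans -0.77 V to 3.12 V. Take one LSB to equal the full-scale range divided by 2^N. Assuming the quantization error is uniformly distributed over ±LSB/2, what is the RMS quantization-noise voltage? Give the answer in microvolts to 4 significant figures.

4.284 µV

Full-scale range = 3.12 V − (-0.77 V) = 3.89 V.
LSB = 3.89 V ÷ 2^18 = 3.89/262144 V = 14.8392 µV.
RMS of a uniform error over width LSB is LSB/√12 = 4.284 µV.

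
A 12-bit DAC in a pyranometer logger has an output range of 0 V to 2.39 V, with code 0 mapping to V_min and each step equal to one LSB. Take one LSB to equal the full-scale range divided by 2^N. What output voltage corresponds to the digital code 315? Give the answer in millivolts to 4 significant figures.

183.8 mV

Span = 2.39 V. LSB = 2.39 V / 2^12.
V_out = 0 + 315 × (2.39/4096) V
      = 0 + 0.183801 = 0.183801 V.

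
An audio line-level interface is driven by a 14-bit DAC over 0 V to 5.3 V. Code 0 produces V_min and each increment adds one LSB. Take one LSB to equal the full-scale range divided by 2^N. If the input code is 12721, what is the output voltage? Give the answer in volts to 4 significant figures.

Full-scale range = 5.3 V. LSB = 5.3 V / 2^14.
Output = V_min + (12721/16384) × range = 0 + 0.776428 × 5.3 V
      = 0 + 4.11507 = 4.11507 V.

4.115 V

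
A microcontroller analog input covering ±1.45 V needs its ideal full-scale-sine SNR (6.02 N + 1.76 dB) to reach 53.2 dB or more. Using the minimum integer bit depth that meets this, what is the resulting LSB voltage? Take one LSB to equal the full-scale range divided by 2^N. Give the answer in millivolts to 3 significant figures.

The full-scale span is 1.45 − (-1.45) = 2.9 V.
N ≥ (53.2 − 1.76)/6.02 = 8.545 → N_min = 9.
LSB = 2.9 V / 2^9 = 5.66 mV.

5.66 mV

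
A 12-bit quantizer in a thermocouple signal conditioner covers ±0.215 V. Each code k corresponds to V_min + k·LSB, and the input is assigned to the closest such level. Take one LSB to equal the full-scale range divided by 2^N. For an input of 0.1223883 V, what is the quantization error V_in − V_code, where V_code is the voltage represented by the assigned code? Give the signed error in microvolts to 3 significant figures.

−18.9 µV

Span: 0.215 V − (-0.215 V) = 0.43 V. LSB = 0.43 V / 2^12 ≈ 105.0 µV.
Position in LSBs: (0.1223883 − (-0.215)) × 4096/0.43 = 3213.8197; rounding gives k = 3214.
V_code = -0.215 + (3214/4096) × 0.43 = 0.1224072266 V.
V_in − V_code = 0.1223883 − (0.1224072266) = −18.9 µV.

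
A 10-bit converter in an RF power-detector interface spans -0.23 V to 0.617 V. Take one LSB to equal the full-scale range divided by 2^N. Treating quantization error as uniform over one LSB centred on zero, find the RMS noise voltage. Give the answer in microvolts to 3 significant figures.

The full-scale span is 0.617 − (-0.23) = 0.847 V.
Step size = 0.847/1024 V = 0.82715 mV.
For a uniform distribution on [−LSB/2, +LSB/2], V_rms = LSB/√12 = 0.82715 mV/3.4641 = 239 µV.

239 µV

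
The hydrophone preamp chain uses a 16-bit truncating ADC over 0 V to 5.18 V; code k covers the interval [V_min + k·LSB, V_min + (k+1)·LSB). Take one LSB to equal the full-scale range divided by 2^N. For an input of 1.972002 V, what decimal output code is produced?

24949

Span = 5.18 V. LSB = 5.18 V / 2^16 ≈ 79.04 µV.
(V_in − V_min) × 2^16/range = (1.972002 − (0)) × 65536/5.18 = 24949.252.
Floor → code = 24949.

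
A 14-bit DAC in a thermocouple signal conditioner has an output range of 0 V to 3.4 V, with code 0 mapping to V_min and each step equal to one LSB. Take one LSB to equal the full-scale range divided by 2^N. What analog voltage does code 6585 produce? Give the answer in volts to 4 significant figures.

1.367 V

Full-scale range = 3.4 V. LSB = 3.4 V / 2^14.
V_out = V_min + code × LSB = 0 V + 6585 × 3.4 V / 16384
      = 0 V + 1.36652 V = 1.36652 V.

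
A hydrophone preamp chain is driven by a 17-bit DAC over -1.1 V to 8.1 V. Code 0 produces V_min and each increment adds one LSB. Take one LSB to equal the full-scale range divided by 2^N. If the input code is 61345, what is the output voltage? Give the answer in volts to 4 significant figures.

3.206 V

Full-scale range = 8.1 V − (-1.1 V) = 9.2 V. LSB = 9.2 V / 2^17.
Output = V_min + (61345/131072) × range = -1.1 + 0.468025 × 9.2 V
      = -1.1 + 4.30583 = 3.20583 V.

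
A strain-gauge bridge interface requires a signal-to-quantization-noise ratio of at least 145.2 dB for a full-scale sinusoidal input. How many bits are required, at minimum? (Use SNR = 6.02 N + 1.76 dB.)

24 bits

Required N = ⌈(145.2 − 1.76)/6.02⌉ = ⌈23.827⌉ = 24.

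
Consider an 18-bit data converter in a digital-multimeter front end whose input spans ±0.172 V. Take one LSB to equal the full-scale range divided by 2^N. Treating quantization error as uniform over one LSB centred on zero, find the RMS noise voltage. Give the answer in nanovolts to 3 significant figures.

Full-scale range = 0.172 V − (-0.172 V) = 0.344 V.
LSB = 0.344 V / 2^18 = 1.3123 µV.
V_rms = LSB/√12 = 1.3123 µV / √12 = 379 nV.

379 nV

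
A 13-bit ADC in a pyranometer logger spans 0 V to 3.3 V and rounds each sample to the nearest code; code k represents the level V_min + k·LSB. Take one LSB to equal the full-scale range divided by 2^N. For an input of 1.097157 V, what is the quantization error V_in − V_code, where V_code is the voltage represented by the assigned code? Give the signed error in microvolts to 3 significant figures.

V_FS = 3.3 V. LSB = 3.3 V / 2^13 ≈ 402.8 µV.
(V_in − V_min)/LSB = (1.097157 − (0)) × 8192/3.3 = 2723.6091 → nearest code k = 2724.
V_code = V_min + k × range/2^13 = 0 + 2724 × 3.3/8192 = 1.097314453 V.
e = 1.097157 − (1.097314453) = −157 µV.

−157 µV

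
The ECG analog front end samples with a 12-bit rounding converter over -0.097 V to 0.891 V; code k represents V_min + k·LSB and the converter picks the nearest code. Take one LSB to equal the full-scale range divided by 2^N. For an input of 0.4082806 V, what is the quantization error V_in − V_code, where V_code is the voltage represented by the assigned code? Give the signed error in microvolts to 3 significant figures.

Span: 0.891 V − (-0.097 V) = 0.988 V. LSB = 0.988 V / 2^12 ≈ 241.2 µV.
(0.4082806 − (-0.097)) / LSB = 0.5052806 × 4096/0.988 = 2094.7665. Nearest integer: k = 2095.
Reconstructed level: -0.097 + 2095 × 0.988/4096 V = 0.4083369141 V.
Error = V_in − V_code = 0.4082806 − (0.4083369141) = −56.3 µV.

−56.3 µV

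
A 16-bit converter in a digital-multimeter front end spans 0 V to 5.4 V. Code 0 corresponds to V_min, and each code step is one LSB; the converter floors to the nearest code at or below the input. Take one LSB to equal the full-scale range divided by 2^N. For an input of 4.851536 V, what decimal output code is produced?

58879

Full-scale range = 5.4 V. LSB = 5.4 V / 2^16 ≈ 82.40 µV.
code = ⌊(V_in − V_min)/LSB⌋ = ⌊(V_in − V_min) × 2^16 / range⌋
     = ⌊(4.851536 − (0)) × 65536 / 5.4⌋ = ⌊4.851536 × 65536/5.4⌋
     = ⌊58879.678⌋ = 58879.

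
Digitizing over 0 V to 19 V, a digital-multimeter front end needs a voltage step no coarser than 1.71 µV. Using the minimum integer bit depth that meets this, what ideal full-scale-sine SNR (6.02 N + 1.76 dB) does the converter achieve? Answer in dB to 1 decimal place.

146.2 dB

Full-scale range = 19 V.
19 V / 1.71 µV = 1.111e7. Since 2^23 = 8388608 and 2^24 = 16777216, N = 24.
6.02(24) + 1.76 = 146.24 dB.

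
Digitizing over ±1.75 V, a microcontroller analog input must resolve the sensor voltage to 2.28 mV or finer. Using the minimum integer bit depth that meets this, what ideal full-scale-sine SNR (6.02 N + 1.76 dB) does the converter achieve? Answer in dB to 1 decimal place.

Span: 1.75 V − (-1.75 V) = 3.5 V.
Required number of levels: 3.5/2.28 mV = 1535.1; smallest N with 2^N ≥ that is 11.
6.02(11) + 1.76 = 67.98 dB.

68.0 dB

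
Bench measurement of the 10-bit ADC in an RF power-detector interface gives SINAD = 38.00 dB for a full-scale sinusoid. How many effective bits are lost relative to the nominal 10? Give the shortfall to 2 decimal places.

N_eff = (38.00 − 1.76)/6.02 = 6.0199 bits.
10 − 6.0199 = 3.98 bits below nominal.

3.98 bits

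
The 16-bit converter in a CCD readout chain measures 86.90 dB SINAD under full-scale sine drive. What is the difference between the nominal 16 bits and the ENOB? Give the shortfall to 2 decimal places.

1.86 bits

ENOB = (SINAD − 1.76)/6.02 = (86.90 − 1.76)/6.02 = 14.1429 bits.
16 − 14.1429 = 1.86 bits below nominal.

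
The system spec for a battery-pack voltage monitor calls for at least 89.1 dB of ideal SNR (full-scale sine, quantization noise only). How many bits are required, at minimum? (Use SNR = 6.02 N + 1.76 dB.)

15 bits

N ≥ (89.1 − 1.76)/6.02 = 14.508 → N_min = 15.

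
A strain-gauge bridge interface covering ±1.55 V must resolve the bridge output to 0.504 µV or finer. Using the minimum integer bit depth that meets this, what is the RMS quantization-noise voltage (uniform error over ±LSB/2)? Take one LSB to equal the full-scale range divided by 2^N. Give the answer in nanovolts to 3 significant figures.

107 nV

Span: 1.55 V − (-1.55 V) = 3.1 V.
3.1 V / 0.504 µV = 6.151e6. Since 2^22 = 4194304 and 2^23 = 8388608, N = 23.
One LSB is 3.1 V / 8388608 = 369.55 nV.
V_rms = LSB/√12 = 107 nV.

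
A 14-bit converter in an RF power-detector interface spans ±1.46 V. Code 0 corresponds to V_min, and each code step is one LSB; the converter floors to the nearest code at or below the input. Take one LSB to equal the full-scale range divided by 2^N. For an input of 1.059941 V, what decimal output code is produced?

Full-scale range = 1.46 V − (-1.46 V) = 2.92 V. LSB = 2.92 V / 2^14 ≈ 178.2 µV.
(V_in − V_min) × 2^14/range = (1.059941 − (-1.46)) × 16384/2.92 = 14139.285.
Floor → code = 14139.

14139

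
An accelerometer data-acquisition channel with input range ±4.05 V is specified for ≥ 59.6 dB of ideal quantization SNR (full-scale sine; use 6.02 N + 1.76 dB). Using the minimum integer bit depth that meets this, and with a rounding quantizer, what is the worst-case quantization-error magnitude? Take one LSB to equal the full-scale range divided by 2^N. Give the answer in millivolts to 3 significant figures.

3.96 mV

The full-scale span is 4.05 − (-4.05) = 8.1 V.
Solving 6.02 N ≥ 59.6 − 1.76: N ≥ 9.608. Round up → N = 10.
LSB = 8.1 V / 2^10 = 7.9102 mV.
Half an LSB is 3.96 mV.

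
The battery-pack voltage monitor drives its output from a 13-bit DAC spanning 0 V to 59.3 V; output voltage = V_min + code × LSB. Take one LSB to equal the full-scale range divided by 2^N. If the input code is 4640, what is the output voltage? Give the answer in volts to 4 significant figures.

Full-scale range = 59.3 V. LSB = 59.3 V / 2^13.
Output = V_min + (4640/8192) × range = 0 + 0.566406 × 59.3 V
      = 0 + 33.5879 = 33.5879 V.

33.59 V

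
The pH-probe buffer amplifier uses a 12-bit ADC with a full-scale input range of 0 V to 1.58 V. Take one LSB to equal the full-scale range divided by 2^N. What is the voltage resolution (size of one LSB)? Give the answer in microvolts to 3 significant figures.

386 µV

Full-scale range = 1.58 V.
Number of codes = 2^12 = 4096.
LSB = 1.58 V / 2^12 = 386 µV.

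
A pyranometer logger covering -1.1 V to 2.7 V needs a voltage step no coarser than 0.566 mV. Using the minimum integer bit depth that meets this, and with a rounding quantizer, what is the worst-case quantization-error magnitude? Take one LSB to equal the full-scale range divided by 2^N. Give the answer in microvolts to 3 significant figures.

Span: 2.7 V − (-1.1 V) = 3.8 V.
Need 2^N ≥ 3.8 V / 0.566 mV = 6714 → N_min = 13.
LSB = 3.8 V / 2^13 = 463.87 µV.
Half an LSB is 232 µV.

232 µV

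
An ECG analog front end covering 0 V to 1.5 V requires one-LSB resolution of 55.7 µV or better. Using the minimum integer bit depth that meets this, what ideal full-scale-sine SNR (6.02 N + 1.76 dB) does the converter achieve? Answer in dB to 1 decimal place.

92.1 dB

V_FS = 1.5 V.
Need 2^N ≥ 1.5 V / 55.7 µV = 26930 → N_min = 15.
6.02(15) + 1.76 = 92.06 dB.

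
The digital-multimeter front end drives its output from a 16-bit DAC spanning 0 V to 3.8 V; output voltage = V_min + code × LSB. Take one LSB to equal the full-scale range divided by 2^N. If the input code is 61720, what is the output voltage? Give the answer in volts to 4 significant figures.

3.579 V

Span = 3.8 V. LSB = 3.8 V / 2^16.
V_out = 0 + 61720 × (3.8/65536) V
      = 0 V + 3.57874 V = 3.57874 V.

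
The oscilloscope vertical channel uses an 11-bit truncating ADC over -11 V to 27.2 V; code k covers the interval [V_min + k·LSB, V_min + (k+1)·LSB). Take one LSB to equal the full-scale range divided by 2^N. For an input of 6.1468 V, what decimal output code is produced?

919

Full-scale range = 27.2 V − (-11 V) = 38.2 V. LSB = 38.2 V / 2^11 ≈ 18.65 mV.
code = ⌊(V_in − V_min)/LSB⌋ = ⌊(V_in − V_min) × 2^11 / range⌋
     = ⌊(6.1468 − (-11)) × 2048 / 38.2⌋ = ⌊17.1468 × 2048/38.2⌋
     = ⌊919.284⌋ = 919.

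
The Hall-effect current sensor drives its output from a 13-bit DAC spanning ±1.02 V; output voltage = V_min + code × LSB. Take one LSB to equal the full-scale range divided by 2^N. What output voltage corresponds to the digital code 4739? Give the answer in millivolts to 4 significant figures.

160.1 mV

Full-scale range = 1.02 V − (-1.02 V) = 2.04 V. LSB = 2.04 V / 2^13.
V_out = V_min + code × LSB = -1.02 V + 4739 × 2.04 V / 8192
      = -1.02 + 1.18012 = 0.160122 V.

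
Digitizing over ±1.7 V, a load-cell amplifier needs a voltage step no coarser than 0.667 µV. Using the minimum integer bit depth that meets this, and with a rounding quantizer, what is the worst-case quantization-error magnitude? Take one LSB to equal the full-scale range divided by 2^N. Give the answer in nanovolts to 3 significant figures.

Full-scale range = 1.7 V − (-1.7 V) = 3.4 V.
3.4 V / 0.667 µV = 5.097e6. Since 2^22 = 4194304 and 2^23 = 8388608, N = 23.
LSB = 3.4 V ÷ 2^23 = 3.4/8388608 V = 405.31 nV.
Half an LSB is 203 nV.

203 nV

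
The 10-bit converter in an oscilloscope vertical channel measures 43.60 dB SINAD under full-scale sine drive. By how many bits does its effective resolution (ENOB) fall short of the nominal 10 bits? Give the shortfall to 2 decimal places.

3.05 bits

N_eff = (43.60 − 1.76)/6.02 = 6.9502 bits.
Lost resolution: 10 − 6.9502 = 3.0498 bits.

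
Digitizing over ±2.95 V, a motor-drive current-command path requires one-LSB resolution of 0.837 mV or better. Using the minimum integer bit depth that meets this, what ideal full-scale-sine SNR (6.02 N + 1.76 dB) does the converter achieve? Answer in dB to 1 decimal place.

The full-scale span is 2.95 − (-2.95) = 5.9 V.
Levels needed ≥ 5.9/0.837 mV = 7049. 2^13 = 8192 suffices, so N_min = 13.
6.02(13) + 1.76 = 80.02 dB.

80.0 dB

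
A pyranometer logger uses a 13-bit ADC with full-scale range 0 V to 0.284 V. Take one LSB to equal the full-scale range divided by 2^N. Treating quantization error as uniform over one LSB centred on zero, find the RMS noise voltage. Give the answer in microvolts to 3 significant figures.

Full-scale range = 0.284 V.
One LSB is 0.284 V / 8192 = 34.668 µV.
RMS of a uniform error over width LSB is LSB/√12 = 10.0 µV.

10.0 µV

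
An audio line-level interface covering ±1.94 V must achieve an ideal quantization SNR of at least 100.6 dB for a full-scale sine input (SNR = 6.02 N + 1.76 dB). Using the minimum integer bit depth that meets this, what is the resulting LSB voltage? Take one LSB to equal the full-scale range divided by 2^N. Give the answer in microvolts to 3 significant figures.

29.6 µV

The full-scale span is 1.94 − (-1.94) = 3.88 V.
N ≥ (100.6 − 1.76)/6.02 = 16.419 → N_min = 17.
LSB = 3.88 V / 2^17 = 29.6 µV.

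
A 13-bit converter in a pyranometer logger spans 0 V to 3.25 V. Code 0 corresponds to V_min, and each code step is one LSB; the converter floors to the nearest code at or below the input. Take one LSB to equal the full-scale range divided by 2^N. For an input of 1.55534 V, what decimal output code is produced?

3920

Range is 3.25 V. LSB = 3.25 V / 2^13 ≈ 396.7 µV.
code = ⌊(V_in − V_min)/LSB⌋ = ⌊(V_in − V_min) × 2^13 / range⌋
     = ⌊(1.55534 − (0)) × 8192 / 3.25⌋ = ⌊1.55534 × 8192/3.25⌋
     = ⌊3920.414⌋ = 3920.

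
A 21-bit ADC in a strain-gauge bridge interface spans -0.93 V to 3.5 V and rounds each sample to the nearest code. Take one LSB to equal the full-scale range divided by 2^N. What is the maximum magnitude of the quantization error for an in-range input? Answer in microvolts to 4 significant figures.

1.056 µV

Full-scale range = 3.5 V − (-0.93 V) = 4.43 V.
LSB = 4.43 V / 2^21 = 2.11239 µV.
A rounding quantizer has |error| ≤ LSB/2 = 1.056 µV.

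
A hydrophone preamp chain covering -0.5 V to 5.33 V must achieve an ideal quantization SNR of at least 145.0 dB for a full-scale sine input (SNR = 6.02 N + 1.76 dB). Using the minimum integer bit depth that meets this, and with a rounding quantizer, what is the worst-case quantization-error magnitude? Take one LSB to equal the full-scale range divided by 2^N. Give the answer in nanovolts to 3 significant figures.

174 nV

Full-scale range = 5.33 V − (-0.5 V) = 5.83 V.
Required N = ⌈(145.0 − 1.76)/6.02⌉ = ⌈23.794⌉ = 24.
Step size = 5.83/16777216 V = 347.50 nV.
Half an LSB is 174 nV.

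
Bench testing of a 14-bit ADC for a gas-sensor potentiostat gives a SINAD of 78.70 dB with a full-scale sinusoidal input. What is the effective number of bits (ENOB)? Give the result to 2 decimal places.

Inverting SNR = 6.02 N + 1.76: N_eff = (78.70 − 1.76)/6.02 = 12.7807.

12.78 bits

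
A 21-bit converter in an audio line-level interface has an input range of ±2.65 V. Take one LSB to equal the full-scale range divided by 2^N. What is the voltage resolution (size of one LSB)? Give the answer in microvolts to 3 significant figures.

Span: 2.65 V − (-2.65 V) = 5.3 V.
2^21 = 2097152 levels.
One LSB is 5.3 V / 2097152 = 2.53 µV.

2.53 µV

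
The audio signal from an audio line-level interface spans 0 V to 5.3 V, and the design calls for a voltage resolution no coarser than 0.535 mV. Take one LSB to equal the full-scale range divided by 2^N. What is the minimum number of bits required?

14 bits

Range is 5.3 V.
Required number of levels: 5.3/0.535 mV = 9906.5; smallest N with 2^N ≥ that is 14.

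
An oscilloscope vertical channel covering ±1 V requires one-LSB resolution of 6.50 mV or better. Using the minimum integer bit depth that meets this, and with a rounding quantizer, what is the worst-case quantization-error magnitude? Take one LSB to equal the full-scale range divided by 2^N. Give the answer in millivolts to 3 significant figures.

Span: 1 V − (-1 V) = 2 V.
2 V / 6.50 mV = 307.7. Since 2^8 = 256 and 2^9 = 512, N = 9.
One LSB is 2 V / 512 = 3.9063 mV.
Max error for round-to-nearest is LSB/2 = 1.95 mV.

1.95 mV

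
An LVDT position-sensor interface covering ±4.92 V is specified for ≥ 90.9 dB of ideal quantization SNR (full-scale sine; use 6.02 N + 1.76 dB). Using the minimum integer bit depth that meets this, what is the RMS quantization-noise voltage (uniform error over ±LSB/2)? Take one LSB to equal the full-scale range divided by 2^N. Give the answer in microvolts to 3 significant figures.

86.7 µV

Span: 4.92 V − (-4.92 V) = 9.84 V.
6.02 N + 1.76 ≥ 90.9 gives N ≥ 14.807, so the minimum integer is 15.
LSB = 9.84 V ÷ 2^15 = 9.84/32768 V = 300.29 µV.
V_rms = LSB/√12 = 86.7 µV.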